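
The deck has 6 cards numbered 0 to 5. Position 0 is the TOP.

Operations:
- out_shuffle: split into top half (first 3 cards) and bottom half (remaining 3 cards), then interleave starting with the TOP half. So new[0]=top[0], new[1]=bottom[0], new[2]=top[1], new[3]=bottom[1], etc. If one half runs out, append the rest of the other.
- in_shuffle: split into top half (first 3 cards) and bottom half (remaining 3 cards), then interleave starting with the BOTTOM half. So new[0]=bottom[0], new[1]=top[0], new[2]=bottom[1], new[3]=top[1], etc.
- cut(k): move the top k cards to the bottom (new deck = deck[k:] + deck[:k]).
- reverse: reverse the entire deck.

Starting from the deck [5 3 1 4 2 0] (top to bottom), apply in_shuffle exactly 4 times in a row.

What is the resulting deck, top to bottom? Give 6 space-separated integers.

Answer: 4 5 2 3 0 1

Derivation:
After op 1 (in_shuffle): [4 5 2 3 0 1]
After op 2 (in_shuffle): [3 4 0 5 1 2]
After op 3 (in_shuffle): [5 3 1 4 2 0]
After op 4 (in_shuffle): [4 5 2 3 0 1]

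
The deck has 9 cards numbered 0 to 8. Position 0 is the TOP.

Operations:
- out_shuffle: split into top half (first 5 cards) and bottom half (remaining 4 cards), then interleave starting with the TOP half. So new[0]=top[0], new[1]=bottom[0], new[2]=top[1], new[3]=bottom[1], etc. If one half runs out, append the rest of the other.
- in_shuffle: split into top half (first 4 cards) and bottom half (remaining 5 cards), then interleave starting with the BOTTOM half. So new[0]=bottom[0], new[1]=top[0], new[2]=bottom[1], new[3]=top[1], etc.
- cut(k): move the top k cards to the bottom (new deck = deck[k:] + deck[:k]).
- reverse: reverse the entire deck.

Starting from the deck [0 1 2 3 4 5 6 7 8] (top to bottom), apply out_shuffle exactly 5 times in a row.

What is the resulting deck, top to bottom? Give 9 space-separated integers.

Answer: 0 2 4 6 8 1 3 5 7

Derivation:
After op 1 (out_shuffle): [0 5 1 6 2 7 3 8 4]
After op 2 (out_shuffle): [0 7 5 3 1 8 6 4 2]
After op 3 (out_shuffle): [0 8 7 6 5 4 3 2 1]
After op 4 (out_shuffle): [0 4 8 3 7 2 6 1 5]
After op 5 (out_shuffle): [0 2 4 6 8 1 3 5 7]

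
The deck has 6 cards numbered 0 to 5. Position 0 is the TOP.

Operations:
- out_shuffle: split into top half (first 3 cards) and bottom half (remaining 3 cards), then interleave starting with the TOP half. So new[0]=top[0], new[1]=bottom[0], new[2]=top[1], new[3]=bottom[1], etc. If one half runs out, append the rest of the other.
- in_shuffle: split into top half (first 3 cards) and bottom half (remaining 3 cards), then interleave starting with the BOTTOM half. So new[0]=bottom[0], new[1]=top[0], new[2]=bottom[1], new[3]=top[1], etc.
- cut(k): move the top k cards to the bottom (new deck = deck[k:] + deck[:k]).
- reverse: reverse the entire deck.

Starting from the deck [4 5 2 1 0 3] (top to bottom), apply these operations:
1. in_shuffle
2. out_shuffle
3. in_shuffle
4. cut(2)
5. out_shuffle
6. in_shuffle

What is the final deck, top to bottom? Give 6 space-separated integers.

After op 1 (in_shuffle): [1 4 0 5 3 2]
After op 2 (out_shuffle): [1 5 4 3 0 2]
After op 3 (in_shuffle): [3 1 0 5 2 4]
After op 4 (cut(2)): [0 5 2 4 3 1]
After op 5 (out_shuffle): [0 4 5 3 2 1]
After op 6 (in_shuffle): [3 0 2 4 1 5]

Answer: 3 0 2 4 1 5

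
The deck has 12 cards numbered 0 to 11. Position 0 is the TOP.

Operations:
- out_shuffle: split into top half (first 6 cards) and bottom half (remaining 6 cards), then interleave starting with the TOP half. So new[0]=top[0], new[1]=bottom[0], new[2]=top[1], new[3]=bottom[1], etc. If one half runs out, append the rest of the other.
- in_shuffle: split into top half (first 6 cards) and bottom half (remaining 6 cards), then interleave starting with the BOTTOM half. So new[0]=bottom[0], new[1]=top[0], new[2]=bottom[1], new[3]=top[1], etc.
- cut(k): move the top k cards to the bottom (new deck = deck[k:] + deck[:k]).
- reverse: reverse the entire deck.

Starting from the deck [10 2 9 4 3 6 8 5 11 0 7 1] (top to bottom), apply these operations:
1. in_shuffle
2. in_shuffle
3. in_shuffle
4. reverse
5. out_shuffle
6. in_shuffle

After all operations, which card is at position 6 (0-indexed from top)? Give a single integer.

Answer: 0

Derivation:
After op 1 (in_shuffle): [8 10 5 2 11 9 0 4 7 3 1 6]
After op 2 (in_shuffle): [0 8 4 10 7 5 3 2 1 11 6 9]
After op 3 (in_shuffle): [3 0 2 8 1 4 11 10 6 7 9 5]
After op 4 (reverse): [5 9 7 6 10 11 4 1 8 2 0 3]
After op 5 (out_shuffle): [5 4 9 1 7 8 6 2 10 0 11 3]
After op 6 (in_shuffle): [6 5 2 4 10 9 0 1 11 7 3 8]
Position 6: card 0.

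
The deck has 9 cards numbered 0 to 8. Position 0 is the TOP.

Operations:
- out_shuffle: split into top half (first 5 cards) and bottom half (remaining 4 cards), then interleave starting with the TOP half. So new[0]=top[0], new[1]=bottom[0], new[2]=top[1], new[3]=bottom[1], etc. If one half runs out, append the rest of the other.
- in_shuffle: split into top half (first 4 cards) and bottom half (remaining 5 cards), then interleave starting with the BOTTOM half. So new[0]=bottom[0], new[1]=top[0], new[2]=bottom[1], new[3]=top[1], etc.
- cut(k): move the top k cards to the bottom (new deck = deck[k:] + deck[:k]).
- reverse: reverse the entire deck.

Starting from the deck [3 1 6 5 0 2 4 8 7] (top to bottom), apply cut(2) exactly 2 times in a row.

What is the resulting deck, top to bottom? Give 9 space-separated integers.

After op 1 (cut(2)): [6 5 0 2 4 8 7 3 1]
After op 2 (cut(2)): [0 2 4 8 7 3 1 6 5]

Answer: 0 2 4 8 7 3 1 6 5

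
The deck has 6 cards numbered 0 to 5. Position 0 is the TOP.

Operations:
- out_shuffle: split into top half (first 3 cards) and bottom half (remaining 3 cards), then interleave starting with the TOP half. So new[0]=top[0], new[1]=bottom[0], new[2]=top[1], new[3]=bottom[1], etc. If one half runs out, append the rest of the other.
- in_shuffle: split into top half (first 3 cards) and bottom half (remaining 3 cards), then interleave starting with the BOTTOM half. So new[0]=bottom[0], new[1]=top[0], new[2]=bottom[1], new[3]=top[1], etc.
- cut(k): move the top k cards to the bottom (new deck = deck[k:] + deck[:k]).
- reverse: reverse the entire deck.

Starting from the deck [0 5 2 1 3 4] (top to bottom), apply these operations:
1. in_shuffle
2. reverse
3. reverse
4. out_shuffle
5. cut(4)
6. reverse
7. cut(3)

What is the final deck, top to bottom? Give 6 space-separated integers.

Answer: 1 2 3 4 0 5

Derivation:
After op 1 (in_shuffle): [1 0 3 5 4 2]
After op 2 (reverse): [2 4 5 3 0 1]
After op 3 (reverse): [1 0 3 5 4 2]
After op 4 (out_shuffle): [1 5 0 4 3 2]
After op 5 (cut(4)): [3 2 1 5 0 4]
After op 6 (reverse): [4 0 5 1 2 3]
After op 7 (cut(3)): [1 2 3 4 0 5]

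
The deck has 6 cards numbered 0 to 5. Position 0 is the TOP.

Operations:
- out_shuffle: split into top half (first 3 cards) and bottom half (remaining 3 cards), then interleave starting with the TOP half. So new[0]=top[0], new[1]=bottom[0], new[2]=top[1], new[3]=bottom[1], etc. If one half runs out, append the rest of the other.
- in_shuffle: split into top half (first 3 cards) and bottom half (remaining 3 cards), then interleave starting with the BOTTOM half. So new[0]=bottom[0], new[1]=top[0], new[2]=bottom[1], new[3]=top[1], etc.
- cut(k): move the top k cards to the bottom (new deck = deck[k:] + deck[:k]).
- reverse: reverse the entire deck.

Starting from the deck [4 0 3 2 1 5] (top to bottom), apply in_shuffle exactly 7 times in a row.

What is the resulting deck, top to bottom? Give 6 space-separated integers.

After op 1 (in_shuffle): [2 4 1 0 5 3]
After op 2 (in_shuffle): [0 2 5 4 3 1]
After op 3 (in_shuffle): [4 0 3 2 1 5]
After op 4 (in_shuffle): [2 4 1 0 5 3]
After op 5 (in_shuffle): [0 2 5 4 3 1]
After op 6 (in_shuffle): [4 0 3 2 1 5]
After op 7 (in_shuffle): [2 4 1 0 5 3]

Answer: 2 4 1 0 5 3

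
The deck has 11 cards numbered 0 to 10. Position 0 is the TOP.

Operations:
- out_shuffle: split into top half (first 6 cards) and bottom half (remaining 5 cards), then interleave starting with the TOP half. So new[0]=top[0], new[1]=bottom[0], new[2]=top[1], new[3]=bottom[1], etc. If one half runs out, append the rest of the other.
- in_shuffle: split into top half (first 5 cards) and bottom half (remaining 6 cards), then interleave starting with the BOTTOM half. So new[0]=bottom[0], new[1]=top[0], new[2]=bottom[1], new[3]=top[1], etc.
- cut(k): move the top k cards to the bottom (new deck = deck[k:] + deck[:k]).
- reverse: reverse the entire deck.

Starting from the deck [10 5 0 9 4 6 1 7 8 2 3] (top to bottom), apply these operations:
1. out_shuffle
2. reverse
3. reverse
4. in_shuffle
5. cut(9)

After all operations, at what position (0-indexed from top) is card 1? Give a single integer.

Answer: 5

Derivation:
After op 1 (out_shuffle): [10 1 5 7 0 8 9 2 4 3 6]
After op 2 (reverse): [6 3 4 2 9 8 0 7 5 1 10]
After op 3 (reverse): [10 1 5 7 0 8 9 2 4 3 6]
After op 4 (in_shuffle): [8 10 9 1 2 5 4 7 3 0 6]
After op 5 (cut(9)): [0 6 8 10 9 1 2 5 4 7 3]
Card 1 is at position 5.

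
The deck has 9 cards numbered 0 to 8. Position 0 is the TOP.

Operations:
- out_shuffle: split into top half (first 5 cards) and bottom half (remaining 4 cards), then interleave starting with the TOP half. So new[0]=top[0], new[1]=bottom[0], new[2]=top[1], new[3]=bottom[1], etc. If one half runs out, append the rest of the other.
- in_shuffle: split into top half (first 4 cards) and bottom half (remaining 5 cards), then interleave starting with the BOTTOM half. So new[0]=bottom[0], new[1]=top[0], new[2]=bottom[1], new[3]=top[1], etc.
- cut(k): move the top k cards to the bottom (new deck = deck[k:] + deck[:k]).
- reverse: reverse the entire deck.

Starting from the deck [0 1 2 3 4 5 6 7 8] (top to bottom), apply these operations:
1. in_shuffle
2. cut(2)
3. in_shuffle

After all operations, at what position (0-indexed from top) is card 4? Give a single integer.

Answer: 6

Derivation:
After op 1 (in_shuffle): [4 0 5 1 6 2 7 3 8]
After op 2 (cut(2)): [5 1 6 2 7 3 8 4 0]
After op 3 (in_shuffle): [7 5 3 1 8 6 4 2 0]
Card 4 is at position 6.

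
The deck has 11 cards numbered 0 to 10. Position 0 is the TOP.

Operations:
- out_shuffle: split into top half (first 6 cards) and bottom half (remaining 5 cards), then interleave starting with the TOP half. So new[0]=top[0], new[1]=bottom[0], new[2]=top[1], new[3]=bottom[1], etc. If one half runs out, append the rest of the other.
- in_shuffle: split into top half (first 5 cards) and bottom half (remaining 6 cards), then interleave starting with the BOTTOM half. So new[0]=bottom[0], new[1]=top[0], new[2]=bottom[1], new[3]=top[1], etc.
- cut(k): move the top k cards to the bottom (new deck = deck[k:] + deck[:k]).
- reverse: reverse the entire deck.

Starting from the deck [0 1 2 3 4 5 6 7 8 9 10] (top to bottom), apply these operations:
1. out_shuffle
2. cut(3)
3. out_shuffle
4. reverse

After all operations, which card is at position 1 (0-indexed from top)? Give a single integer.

Answer: 1

Derivation:
After op 1 (out_shuffle): [0 6 1 7 2 8 3 9 4 10 5]
After op 2 (cut(3)): [7 2 8 3 9 4 10 5 0 6 1]
After op 3 (out_shuffle): [7 10 2 5 8 0 3 6 9 1 4]
After op 4 (reverse): [4 1 9 6 3 0 8 5 2 10 7]
Position 1: card 1.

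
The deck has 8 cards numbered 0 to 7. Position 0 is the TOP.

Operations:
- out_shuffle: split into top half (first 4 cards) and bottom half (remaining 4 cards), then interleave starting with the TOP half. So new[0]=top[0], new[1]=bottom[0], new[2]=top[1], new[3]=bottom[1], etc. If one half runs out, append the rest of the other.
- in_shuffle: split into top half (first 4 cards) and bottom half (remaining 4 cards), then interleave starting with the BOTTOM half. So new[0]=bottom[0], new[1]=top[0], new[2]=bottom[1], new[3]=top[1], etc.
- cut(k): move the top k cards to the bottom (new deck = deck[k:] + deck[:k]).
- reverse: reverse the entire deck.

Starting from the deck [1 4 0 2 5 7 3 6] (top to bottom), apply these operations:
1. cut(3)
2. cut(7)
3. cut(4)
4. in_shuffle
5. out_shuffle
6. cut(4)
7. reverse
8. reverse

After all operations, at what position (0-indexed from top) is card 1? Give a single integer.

Answer: 7

Derivation:
After op 1 (cut(3)): [2 5 7 3 6 1 4 0]
After op 2 (cut(7)): [0 2 5 7 3 6 1 4]
After op 3 (cut(4)): [3 6 1 4 0 2 5 7]
After op 4 (in_shuffle): [0 3 2 6 5 1 7 4]
After op 5 (out_shuffle): [0 5 3 1 2 7 6 4]
After op 6 (cut(4)): [2 7 6 4 0 5 3 1]
After op 7 (reverse): [1 3 5 0 4 6 7 2]
After op 8 (reverse): [2 7 6 4 0 5 3 1]
Card 1 is at position 7.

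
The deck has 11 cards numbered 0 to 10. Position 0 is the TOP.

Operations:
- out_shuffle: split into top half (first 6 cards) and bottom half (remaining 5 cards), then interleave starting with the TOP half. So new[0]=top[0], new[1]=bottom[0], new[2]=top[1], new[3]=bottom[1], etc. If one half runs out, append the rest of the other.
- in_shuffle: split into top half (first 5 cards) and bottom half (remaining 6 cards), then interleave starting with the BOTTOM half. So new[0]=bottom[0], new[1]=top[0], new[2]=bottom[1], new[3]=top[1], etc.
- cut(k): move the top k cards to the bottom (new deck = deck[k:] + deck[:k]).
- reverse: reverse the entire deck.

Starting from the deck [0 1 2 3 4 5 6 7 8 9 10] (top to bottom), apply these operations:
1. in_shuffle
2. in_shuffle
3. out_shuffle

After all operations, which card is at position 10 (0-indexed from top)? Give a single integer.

Answer: 6

Derivation:
After op 1 (in_shuffle): [5 0 6 1 7 2 8 3 9 4 10]
After op 2 (in_shuffle): [2 5 8 0 3 6 9 1 4 7 10]
After op 3 (out_shuffle): [2 9 5 1 8 4 0 7 3 10 6]
Position 10: card 6.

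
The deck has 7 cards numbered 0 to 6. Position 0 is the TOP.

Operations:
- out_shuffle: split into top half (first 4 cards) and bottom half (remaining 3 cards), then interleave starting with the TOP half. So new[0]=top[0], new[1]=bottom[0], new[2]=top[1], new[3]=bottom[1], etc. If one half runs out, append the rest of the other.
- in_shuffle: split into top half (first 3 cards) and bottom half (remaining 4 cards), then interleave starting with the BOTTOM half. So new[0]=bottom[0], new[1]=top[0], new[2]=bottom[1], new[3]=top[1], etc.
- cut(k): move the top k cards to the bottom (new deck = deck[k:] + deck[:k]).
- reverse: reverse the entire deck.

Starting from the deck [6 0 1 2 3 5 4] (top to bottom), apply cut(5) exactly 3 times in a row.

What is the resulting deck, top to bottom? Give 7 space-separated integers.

After op 1 (cut(5)): [5 4 6 0 1 2 3]
After op 2 (cut(5)): [2 3 5 4 6 0 1]
After op 3 (cut(5)): [0 1 2 3 5 4 6]

Answer: 0 1 2 3 5 4 6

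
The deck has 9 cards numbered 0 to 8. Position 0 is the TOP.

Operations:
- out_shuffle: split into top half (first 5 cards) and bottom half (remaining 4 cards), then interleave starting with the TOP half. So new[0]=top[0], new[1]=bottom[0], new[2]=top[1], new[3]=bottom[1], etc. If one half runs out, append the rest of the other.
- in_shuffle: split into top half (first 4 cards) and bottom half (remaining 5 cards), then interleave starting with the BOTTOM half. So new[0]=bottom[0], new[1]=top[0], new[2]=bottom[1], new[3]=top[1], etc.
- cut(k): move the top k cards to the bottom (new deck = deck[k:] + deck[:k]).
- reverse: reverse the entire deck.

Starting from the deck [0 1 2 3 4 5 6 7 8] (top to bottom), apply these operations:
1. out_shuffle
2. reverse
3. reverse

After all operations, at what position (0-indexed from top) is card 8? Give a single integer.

After op 1 (out_shuffle): [0 5 1 6 2 7 3 8 4]
After op 2 (reverse): [4 8 3 7 2 6 1 5 0]
After op 3 (reverse): [0 5 1 6 2 7 3 8 4]
Card 8 is at position 7.

Answer: 7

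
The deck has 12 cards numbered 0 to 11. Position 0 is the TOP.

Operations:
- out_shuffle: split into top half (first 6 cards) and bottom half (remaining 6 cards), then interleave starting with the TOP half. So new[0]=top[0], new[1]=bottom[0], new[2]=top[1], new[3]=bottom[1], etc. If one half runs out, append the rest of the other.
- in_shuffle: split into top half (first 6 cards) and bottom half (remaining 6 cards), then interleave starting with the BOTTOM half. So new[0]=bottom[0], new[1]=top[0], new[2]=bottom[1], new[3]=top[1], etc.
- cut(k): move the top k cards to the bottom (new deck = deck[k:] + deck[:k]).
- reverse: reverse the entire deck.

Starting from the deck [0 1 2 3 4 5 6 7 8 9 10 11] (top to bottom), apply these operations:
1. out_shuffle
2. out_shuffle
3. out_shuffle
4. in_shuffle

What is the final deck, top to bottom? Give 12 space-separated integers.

After op 1 (out_shuffle): [0 6 1 7 2 8 3 9 4 10 5 11]
After op 2 (out_shuffle): [0 3 6 9 1 4 7 10 2 5 8 11]
After op 3 (out_shuffle): [0 7 3 10 6 2 9 5 1 8 4 11]
After op 4 (in_shuffle): [9 0 5 7 1 3 8 10 4 6 11 2]

Answer: 9 0 5 7 1 3 8 10 4 6 11 2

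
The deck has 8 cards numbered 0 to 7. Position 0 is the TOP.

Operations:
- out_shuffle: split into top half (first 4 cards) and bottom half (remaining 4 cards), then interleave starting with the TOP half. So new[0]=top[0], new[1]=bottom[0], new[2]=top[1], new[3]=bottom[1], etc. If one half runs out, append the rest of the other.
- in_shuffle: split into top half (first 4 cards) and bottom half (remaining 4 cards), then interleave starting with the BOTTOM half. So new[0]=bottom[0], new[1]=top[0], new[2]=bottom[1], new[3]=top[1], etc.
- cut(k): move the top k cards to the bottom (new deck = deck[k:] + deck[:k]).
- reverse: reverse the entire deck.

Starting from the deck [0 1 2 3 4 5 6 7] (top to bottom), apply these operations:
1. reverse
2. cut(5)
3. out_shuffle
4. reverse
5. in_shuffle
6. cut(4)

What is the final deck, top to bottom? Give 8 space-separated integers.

After op 1 (reverse): [7 6 5 4 3 2 1 0]
After op 2 (cut(5)): [2 1 0 7 6 5 4 3]
After op 3 (out_shuffle): [2 6 1 5 0 4 7 3]
After op 4 (reverse): [3 7 4 0 5 1 6 2]
After op 5 (in_shuffle): [5 3 1 7 6 4 2 0]
After op 6 (cut(4)): [6 4 2 0 5 3 1 7]

Answer: 6 4 2 0 5 3 1 7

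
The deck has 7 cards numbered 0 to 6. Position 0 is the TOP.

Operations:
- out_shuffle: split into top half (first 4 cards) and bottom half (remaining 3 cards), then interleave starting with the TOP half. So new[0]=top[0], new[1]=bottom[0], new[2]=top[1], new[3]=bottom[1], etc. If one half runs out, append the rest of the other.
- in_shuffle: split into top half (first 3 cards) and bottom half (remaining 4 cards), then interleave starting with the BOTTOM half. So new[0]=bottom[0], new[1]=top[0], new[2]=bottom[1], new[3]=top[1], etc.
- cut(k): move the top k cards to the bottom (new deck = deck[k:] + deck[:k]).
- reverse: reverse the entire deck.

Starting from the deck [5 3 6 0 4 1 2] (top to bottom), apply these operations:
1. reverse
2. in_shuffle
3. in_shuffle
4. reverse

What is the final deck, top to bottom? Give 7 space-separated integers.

After op 1 (reverse): [2 1 4 0 6 3 5]
After op 2 (in_shuffle): [0 2 6 1 3 4 5]
After op 3 (in_shuffle): [1 0 3 2 4 6 5]
After op 4 (reverse): [5 6 4 2 3 0 1]

Answer: 5 6 4 2 3 0 1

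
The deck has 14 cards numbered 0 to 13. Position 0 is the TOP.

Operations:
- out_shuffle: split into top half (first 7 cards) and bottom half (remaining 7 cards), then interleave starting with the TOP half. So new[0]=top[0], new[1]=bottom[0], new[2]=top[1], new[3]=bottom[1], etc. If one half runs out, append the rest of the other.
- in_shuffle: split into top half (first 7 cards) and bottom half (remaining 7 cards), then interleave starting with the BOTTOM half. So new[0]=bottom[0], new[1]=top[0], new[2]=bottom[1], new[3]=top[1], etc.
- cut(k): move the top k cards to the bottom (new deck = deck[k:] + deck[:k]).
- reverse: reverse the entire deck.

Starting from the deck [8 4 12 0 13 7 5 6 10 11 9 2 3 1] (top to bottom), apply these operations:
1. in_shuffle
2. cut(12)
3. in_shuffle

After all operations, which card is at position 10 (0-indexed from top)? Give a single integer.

After op 1 (in_shuffle): [6 8 10 4 11 12 9 0 2 13 3 7 1 5]
After op 2 (cut(12)): [1 5 6 8 10 4 11 12 9 0 2 13 3 7]
After op 3 (in_shuffle): [12 1 9 5 0 6 2 8 13 10 3 4 7 11]
Position 10: card 3.

Answer: 3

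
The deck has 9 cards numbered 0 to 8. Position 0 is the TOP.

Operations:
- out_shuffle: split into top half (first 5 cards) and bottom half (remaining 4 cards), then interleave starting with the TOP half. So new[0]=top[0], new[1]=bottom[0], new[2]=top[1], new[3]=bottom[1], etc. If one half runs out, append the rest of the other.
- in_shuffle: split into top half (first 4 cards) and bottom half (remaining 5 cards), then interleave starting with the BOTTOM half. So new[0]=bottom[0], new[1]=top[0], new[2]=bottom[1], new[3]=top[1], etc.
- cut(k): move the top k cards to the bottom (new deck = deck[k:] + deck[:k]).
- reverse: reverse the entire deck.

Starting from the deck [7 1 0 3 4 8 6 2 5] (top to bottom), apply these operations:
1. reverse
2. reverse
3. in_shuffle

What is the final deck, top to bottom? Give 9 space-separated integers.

After op 1 (reverse): [5 2 6 8 4 3 0 1 7]
After op 2 (reverse): [7 1 0 3 4 8 6 2 5]
After op 3 (in_shuffle): [4 7 8 1 6 0 2 3 5]

Answer: 4 7 8 1 6 0 2 3 5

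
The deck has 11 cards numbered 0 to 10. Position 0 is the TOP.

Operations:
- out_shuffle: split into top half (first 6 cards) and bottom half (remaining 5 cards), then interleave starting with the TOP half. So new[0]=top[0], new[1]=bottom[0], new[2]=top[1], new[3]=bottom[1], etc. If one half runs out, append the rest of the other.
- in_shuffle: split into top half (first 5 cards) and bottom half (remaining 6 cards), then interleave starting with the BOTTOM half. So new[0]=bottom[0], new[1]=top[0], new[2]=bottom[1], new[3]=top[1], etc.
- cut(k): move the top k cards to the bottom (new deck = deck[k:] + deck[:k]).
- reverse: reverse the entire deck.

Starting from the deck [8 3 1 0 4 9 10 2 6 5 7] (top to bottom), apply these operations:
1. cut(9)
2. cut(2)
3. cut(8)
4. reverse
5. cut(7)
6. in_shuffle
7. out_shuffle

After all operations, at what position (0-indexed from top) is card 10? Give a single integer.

After op 1 (cut(9)): [5 7 8 3 1 0 4 9 10 2 6]
After op 2 (cut(2)): [8 3 1 0 4 9 10 2 6 5 7]
After op 3 (cut(8)): [6 5 7 8 3 1 0 4 9 10 2]
After op 4 (reverse): [2 10 9 4 0 1 3 8 7 5 6]
After op 5 (cut(7)): [8 7 5 6 2 10 9 4 0 1 3]
After op 6 (in_shuffle): [10 8 9 7 4 5 0 6 1 2 3]
After op 7 (out_shuffle): [10 0 8 6 9 1 7 2 4 3 5]
Card 10 is at position 0.

Answer: 0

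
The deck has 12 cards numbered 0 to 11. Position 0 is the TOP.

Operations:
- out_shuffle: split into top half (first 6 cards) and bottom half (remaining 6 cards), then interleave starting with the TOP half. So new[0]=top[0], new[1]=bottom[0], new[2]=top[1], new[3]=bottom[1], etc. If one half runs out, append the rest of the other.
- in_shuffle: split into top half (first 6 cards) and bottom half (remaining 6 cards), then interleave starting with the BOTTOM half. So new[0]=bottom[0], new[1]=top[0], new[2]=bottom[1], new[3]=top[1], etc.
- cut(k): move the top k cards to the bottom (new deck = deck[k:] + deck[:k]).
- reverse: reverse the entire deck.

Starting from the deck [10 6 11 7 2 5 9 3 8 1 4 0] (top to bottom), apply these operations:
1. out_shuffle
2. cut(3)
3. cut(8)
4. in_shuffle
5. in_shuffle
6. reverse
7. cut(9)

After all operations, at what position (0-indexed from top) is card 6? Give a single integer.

After op 1 (out_shuffle): [10 9 6 3 11 8 7 1 2 4 5 0]
After op 2 (cut(3)): [3 11 8 7 1 2 4 5 0 10 9 6]
After op 3 (cut(8)): [0 10 9 6 3 11 8 7 1 2 4 5]
After op 4 (in_shuffle): [8 0 7 10 1 9 2 6 4 3 5 11]
After op 5 (in_shuffle): [2 8 6 0 4 7 3 10 5 1 11 9]
After op 6 (reverse): [9 11 1 5 10 3 7 4 0 6 8 2]
After op 7 (cut(9)): [6 8 2 9 11 1 5 10 3 7 4 0]
Card 6 is at position 0.

Answer: 0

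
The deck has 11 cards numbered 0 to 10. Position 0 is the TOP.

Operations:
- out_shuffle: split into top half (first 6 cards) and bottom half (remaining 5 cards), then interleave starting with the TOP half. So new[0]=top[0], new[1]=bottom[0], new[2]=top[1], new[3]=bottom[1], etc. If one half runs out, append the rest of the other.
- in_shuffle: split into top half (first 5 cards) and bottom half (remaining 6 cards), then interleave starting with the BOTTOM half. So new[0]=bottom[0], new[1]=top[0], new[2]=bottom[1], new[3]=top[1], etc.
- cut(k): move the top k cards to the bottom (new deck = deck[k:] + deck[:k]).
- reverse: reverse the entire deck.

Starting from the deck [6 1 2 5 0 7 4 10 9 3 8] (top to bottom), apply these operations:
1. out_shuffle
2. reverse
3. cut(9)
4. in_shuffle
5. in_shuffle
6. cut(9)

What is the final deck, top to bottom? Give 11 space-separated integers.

After op 1 (out_shuffle): [6 4 1 10 2 9 5 3 0 8 7]
After op 2 (reverse): [7 8 0 3 5 9 2 10 1 4 6]
After op 3 (cut(9)): [4 6 7 8 0 3 5 9 2 10 1]
After op 4 (in_shuffle): [3 4 5 6 9 7 2 8 10 0 1]
After op 5 (in_shuffle): [7 3 2 4 8 5 10 6 0 9 1]
After op 6 (cut(9)): [9 1 7 3 2 4 8 5 10 6 0]

Answer: 9 1 7 3 2 4 8 5 10 6 0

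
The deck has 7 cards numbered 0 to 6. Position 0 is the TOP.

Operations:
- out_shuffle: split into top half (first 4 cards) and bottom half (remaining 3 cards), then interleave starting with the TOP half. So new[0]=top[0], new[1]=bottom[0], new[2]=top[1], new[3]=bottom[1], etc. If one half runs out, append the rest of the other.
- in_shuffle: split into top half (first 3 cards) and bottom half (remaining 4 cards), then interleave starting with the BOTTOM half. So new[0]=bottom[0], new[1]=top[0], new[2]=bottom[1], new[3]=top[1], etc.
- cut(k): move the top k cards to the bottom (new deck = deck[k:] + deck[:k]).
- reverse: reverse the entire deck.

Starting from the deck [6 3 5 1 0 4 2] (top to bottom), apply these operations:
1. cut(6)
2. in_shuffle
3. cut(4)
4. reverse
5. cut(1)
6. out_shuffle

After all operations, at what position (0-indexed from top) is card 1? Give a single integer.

Answer: 0

Derivation:
After op 1 (cut(6)): [2 6 3 5 1 0 4]
After op 2 (in_shuffle): [5 2 1 6 0 3 4]
After op 3 (cut(4)): [0 3 4 5 2 1 6]
After op 4 (reverse): [6 1 2 5 4 3 0]
After op 5 (cut(1)): [1 2 5 4 3 0 6]
After op 6 (out_shuffle): [1 3 2 0 5 6 4]
Card 1 is at position 0.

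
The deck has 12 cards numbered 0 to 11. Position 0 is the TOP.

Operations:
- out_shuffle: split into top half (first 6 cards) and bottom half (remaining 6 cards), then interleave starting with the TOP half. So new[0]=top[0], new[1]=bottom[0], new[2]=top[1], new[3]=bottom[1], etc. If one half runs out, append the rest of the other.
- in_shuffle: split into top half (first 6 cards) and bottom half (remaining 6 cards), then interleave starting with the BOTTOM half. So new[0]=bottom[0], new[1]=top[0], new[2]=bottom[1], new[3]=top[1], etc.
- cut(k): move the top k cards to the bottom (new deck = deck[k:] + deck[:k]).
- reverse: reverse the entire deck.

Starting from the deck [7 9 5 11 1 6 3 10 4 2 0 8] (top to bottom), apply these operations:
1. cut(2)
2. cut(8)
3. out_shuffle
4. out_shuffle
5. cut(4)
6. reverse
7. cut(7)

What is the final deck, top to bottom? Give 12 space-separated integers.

Answer: 7 4 6 5 8 10 1 9 0 2 3 11

Derivation:
After op 1 (cut(2)): [5 11 1 6 3 10 4 2 0 8 7 9]
After op 2 (cut(8)): [0 8 7 9 5 11 1 6 3 10 4 2]
After op 3 (out_shuffle): [0 1 8 6 7 3 9 10 5 4 11 2]
After op 4 (out_shuffle): [0 9 1 10 8 5 6 4 7 11 3 2]
After op 5 (cut(4)): [8 5 6 4 7 11 3 2 0 9 1 10]
After op 6 (reverse): [10 1 9 0 2 3 11 7 4 6 5 8]
After op 7 (cut(7)): [7 4 6 5 8 10 1 9 0 2 3 11]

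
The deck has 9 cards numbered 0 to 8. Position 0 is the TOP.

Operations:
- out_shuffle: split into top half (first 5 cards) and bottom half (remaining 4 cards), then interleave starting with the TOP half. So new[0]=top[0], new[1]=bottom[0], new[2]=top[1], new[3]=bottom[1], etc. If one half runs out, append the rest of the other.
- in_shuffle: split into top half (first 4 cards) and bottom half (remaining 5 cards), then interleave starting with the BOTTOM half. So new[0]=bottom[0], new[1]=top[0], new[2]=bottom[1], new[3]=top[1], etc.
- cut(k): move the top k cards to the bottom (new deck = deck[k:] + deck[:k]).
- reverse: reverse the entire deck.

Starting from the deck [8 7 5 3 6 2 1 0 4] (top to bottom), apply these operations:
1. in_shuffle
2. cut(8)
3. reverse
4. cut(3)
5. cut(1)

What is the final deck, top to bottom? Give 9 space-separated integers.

Answer: 7 2 8 6 4 3 0 5 1

Derivation:
After op 1 (in_shuffle): [6 8 2 7 1 5 0 3 4]
After op 2 (cut(8)): [4 6 8 2 7 1 5 0 3]
After op 3 (reverse): [3 0 5 1 7 2 8 6 4]
After op 4 (cut(3)): [1 7 2 8 6 4 3 0 5]
After op 5 (cut(1)): [7 2 8 6 4 3 0 5 1]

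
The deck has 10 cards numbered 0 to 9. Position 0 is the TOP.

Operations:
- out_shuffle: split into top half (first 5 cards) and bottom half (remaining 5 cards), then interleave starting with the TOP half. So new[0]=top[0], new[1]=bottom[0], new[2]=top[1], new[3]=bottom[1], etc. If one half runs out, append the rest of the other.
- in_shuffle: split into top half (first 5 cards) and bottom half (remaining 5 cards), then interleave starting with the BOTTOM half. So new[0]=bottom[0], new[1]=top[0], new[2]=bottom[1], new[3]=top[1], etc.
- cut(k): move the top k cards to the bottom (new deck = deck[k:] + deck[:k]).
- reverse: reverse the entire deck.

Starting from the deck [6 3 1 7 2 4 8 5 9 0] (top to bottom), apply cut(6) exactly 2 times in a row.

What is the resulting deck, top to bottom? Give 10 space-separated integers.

After op 1 (cut(6)): [8 5 9 0 6 3 1 7 2 4]
After op 2 (cut(6)): [1 7 2 4 8 5 9 0 6 3]

Answer: 1 7 2 4 8 5 9 0 6 3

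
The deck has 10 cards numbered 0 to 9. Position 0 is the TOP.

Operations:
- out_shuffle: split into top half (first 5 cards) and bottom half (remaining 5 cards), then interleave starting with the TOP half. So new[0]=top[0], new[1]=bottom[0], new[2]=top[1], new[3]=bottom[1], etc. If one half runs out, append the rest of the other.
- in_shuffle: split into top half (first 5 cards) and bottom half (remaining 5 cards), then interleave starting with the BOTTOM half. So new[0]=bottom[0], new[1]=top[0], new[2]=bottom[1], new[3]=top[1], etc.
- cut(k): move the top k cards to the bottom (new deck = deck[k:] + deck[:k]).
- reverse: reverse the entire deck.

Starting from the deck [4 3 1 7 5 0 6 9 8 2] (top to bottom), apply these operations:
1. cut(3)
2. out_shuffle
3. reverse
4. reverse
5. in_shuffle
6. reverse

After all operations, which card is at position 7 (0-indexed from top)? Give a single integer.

Answer: 6

Derivation:
After op 1 (cut(3)): [7 5 0 6 9 8 2 4 3 1]
After op 2 (out_shuffle): [7 8 5 2 0 4 6 3 9 1]
After op 3 (reverse): [1 9 3 6 4 0 2 5 8 7]
After op 4 (reverse): [7 8 5 2 0 4 6 3 9 1]
After op 5 (in_shuffle): [4 7 6 8 3 5 9 2 1 0]
After op 6 (reverse): [0 1 2 9 5 3 8 6 7 4]
Position 7: card 6.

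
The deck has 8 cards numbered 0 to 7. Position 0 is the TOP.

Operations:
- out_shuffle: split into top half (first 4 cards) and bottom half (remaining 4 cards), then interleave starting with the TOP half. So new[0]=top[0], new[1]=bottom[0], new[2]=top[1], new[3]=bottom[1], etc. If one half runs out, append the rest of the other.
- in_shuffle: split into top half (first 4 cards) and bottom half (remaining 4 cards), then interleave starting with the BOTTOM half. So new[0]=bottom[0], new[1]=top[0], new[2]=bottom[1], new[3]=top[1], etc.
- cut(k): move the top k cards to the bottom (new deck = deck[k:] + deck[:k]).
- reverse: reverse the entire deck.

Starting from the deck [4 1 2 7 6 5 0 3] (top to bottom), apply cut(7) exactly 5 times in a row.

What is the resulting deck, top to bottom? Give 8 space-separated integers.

After op 1 (cut(7)): [3 4 1 2 7 6 5 0]
After op 2 (cut(7)): [0 3 4 1 2 7 6 5]
After op 3 (cut(7)): [5 0 3 4 1 2 7 6]
After op 4 (cut(7)): [6 5 0 3 4 1 2 7]
After op 5 (cut(7)): [7 6 5 0 3 4 1 2]

Answer: 7 6 5 0 3 4 1 2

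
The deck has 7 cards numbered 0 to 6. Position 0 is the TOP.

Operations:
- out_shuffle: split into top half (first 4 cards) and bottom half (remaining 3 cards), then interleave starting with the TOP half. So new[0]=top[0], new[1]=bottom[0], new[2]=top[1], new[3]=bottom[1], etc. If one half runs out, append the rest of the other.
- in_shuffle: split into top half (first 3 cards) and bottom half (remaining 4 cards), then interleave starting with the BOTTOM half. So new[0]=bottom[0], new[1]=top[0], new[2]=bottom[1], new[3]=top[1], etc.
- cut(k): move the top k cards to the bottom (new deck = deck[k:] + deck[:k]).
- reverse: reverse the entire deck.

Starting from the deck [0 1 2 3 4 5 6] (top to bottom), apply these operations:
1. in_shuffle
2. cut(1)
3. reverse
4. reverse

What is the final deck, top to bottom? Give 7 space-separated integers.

After op 1 (in_shuffle): [3 0 4 1 5 2 6]
After op 2 (cut(1)): [0 4 1 5 2 6 3]
After op 3 (reverse): [3 6 2 5 1 4 0]
After op 4 (reverse): [0 4 1 5 2 6 3]

Answer: 0 4 1 5 2 6 3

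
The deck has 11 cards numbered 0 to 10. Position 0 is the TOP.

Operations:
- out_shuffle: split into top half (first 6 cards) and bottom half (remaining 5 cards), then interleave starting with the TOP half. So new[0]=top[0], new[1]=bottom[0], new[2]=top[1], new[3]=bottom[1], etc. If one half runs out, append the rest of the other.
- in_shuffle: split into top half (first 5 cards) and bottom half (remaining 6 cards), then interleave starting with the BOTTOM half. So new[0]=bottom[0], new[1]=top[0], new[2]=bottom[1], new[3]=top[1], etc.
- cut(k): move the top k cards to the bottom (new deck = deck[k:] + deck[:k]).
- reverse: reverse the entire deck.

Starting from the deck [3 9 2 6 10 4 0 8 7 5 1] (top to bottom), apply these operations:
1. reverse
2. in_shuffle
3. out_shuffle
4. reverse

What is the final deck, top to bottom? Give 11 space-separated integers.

Answer: 7 3 6 0 5 9 10 8 1 2 4

Derivation:
After op 1 (reverse): [1 5 7 8 0 4 10 6 2 9 3]
After op 2 (in_shuffle): [4 1 10 5 6 7 2 8 9 0 3]
After op 3 (out_shuffle): [4 2 1 8 10 9 5 0 6 3 7]
After op 4 (reverse): [7 3 6 0 5 9 10 8 1 2 4]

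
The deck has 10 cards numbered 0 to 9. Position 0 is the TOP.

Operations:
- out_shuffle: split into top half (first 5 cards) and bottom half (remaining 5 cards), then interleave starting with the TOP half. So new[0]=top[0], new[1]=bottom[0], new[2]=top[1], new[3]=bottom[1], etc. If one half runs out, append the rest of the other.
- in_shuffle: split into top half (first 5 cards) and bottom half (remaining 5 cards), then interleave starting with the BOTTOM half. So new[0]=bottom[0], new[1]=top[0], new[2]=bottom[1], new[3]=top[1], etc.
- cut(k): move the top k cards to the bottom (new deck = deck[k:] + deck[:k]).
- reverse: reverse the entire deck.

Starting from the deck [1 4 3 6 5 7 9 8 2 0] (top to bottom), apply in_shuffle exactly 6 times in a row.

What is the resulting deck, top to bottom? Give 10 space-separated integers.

After op 1 (in_shuffle): [7 1 9 4 8 3 2 6 0 5]
After op 2 (in_shuffle): [3 7 2 1 6 9 0 4 5 8]
After op 3 (in_shuffle): [9 3 0 7 4 2 5 1 8 6]
After op 4 (in_shuffle): [2 9 5 3 1 0 8 7 6 4]
After op 5 (in_shuffle): [0 2 8 9 7 5 6 3 4 1]
After op 6 (in_shuffle): [5 0 6 2 3 8 4 9 1 7]

Answer: 5 0 6 2 3 8 4 9 1 7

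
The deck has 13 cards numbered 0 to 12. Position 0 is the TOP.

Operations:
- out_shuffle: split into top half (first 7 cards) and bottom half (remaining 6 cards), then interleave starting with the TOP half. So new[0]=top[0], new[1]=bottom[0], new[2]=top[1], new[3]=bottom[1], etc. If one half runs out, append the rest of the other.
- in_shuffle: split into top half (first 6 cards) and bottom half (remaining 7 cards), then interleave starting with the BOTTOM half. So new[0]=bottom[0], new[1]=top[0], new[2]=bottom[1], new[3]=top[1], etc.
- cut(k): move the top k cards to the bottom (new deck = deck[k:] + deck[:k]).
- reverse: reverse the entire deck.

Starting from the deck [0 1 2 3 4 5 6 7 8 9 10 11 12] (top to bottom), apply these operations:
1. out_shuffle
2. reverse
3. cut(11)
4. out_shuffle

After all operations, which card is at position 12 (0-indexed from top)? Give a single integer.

After op 1 (out_shuffle): [0 7 1 8 2 9 3 10 4 11 5 12 6]
After op 2 (reverse): [6 12 5 11 4 10 3 9 2 8 1 7 0]
After op 3 (cut(11)): [7 0 6 12 5 11 4 10 3 9 2 8 1]
After op 4 (out_shuffle): [7 10 0 3 6 9 12 2 5 8 11 1 4]
Position 12: card 4.

Answer: 4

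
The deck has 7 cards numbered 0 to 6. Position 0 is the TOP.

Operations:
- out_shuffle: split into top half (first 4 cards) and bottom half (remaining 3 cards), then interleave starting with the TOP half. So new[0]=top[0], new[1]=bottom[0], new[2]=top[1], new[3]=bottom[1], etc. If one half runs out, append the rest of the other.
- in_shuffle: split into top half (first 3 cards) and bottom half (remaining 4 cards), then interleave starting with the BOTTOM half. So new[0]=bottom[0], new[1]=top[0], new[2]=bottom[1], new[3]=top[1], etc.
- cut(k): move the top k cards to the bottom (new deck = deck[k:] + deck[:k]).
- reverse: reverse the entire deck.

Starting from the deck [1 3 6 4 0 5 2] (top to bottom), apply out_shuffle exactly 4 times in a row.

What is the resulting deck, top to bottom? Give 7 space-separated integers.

After op 1 (out_shuffle): [1 0 3 5 6 2 4]
After op 2 (out_shuffle): [1 6 0 2 3 4 5]
After op 3 (out_shuffle): [1 3 6 4 0 5 2]
After op 4 (out_shuffle): [1 0 3 5 6 2 4]

Answer: 1 0 3 5 6 2 4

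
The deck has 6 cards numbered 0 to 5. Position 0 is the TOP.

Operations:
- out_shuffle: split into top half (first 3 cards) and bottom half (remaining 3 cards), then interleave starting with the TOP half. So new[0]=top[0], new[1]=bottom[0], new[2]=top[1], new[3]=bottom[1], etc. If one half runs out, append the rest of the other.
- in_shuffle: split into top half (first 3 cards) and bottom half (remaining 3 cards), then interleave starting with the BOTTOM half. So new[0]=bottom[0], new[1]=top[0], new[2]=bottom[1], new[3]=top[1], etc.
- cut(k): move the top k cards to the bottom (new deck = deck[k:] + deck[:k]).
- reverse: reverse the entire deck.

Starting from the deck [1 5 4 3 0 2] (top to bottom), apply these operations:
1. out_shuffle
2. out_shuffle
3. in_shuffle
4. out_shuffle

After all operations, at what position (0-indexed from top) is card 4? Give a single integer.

Answer: 0

Derivation:
After op 1 (out_shuffle): [1 3 5 0 4 2]
After op 2 (out_shuffle): [1 0 3 4 5 2]
After op 3 (in_shuffle): [4 1 5 0 2 3]
After op 4 (out_shuffle): [4 0 1 2 5 3]
Card 4 is at position 0.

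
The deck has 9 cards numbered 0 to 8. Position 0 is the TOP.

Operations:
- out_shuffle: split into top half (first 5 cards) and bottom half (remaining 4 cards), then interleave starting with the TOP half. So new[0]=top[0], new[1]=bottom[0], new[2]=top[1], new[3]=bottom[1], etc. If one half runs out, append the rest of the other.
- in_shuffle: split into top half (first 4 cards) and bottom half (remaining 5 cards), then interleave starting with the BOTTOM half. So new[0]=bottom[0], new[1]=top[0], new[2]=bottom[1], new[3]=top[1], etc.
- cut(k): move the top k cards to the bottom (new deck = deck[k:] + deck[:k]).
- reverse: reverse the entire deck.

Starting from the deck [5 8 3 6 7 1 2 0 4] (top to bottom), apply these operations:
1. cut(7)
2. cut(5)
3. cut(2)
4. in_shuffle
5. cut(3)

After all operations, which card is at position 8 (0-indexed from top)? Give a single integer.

After op 1 (cut(7)): [0 4 5 8 3 6 7 1 2]
After op 2 (cut(5)): [6 7 1 2 0 4 5 8 3]
After op 3 (cut(2)): [1 2 0 4 5 8 3 6 7]
After op 4 (in_shuffle): [5 1 8 2 3 0 6 4 7]
After op 5 (cut(3)): [2 3 0 6 4 7 5 1 8]
Position 8: card 8.

Answer: 8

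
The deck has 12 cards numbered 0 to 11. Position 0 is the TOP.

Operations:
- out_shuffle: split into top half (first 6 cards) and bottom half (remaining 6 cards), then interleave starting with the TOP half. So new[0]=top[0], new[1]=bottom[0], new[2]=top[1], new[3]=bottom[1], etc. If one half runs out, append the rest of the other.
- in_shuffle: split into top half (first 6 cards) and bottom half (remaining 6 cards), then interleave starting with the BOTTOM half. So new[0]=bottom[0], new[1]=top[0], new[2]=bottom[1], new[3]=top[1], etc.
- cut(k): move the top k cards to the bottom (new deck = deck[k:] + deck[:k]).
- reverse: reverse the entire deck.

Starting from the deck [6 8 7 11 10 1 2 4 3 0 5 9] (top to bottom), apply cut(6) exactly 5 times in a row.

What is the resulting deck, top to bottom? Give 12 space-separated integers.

Answer: 2 4 3 0 5 9 6 8 7 11 10 1

Derivation:
After op 1 (cut(6)): [2 4 3 0 5 9 6 8 7 11 10 1]
After op 2 (cut(6)): [6 8 7 11 10 1 2 4 3 0 5 9]
After op 3 (cut(6)): [2 4 3 0 5 9 6 8 7 11 10 1]
After op 4 (cut(6)): [6 8 7 11 10 1 2 4 3 0 5 9]
After op 5 (cut(6)): [2 4 3 0 5 9 6 8 7 11 10 1]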